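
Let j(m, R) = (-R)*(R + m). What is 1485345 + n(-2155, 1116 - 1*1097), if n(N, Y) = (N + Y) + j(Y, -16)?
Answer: 1483257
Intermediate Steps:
j(m, R) = -R*(R + m)
n(N, Y) = -256 + N + 17*Y (n(N, Y) = (N + Y) - 1*(-16)*(-16 + Y) = (N + Y) + (-256 + 16*Y) = -256 + N + 17*Y)
1485345 + n(-2155, 1116 - 1*1097) = 1485345 + (-256 - 2155 + 17*(1116 - 1*1097)) = 1485345 + (-256 - 2155 + 17*(1116 - 1097)) = 1485345 + (-256 - 2155 + 17*19) = 1485345 + (-256 - 2155 + 323) = 1485345 - 2088 = 1483257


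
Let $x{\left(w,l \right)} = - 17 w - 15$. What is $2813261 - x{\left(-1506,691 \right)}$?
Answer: $2787674$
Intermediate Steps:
$x{\left(w,l \right)} = -15 - 17 w$
$2813261 - x{\left(-1506,691 \right)} = 2813261 - \left(-15 - -25602\right) = 2813261 - \left(-15 + 25602\right) = 2813261 - 25587 = 2787674$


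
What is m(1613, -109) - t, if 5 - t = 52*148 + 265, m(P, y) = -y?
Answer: 8065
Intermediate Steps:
t = -7956 (t = 5 - (52*148 + 265) = 5 - (7696 + 265) = 5 - 1*7961 = 5 - 7961 = -7956)
m(1613, -109) - t = -1*(-109) - 1*(-7956) = 109 + 7956 = 8065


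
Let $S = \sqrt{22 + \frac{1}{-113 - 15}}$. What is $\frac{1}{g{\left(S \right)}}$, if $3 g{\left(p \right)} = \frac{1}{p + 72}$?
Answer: $216 + \frac{3 \sqrt{5630}}{16} \approx 230.07$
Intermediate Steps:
$S = \frac{\sqrt{5630}}{16}$ ($S = \sqrt{22 + \frac{1}{-128}} = \sqrt{22 - \frac{1}{128}} = \sqrt{\frac{2815}{128}} = \frac{\sqrt{5630}}{16} \approx 4.6896$)
$g{\left(p \right)} = \frac{1}{3 \left(72 + p\right)}$ ($g{\left(p \right)} = \frac{1}{3 \left(p + 72\right)} = \frac{1}{3 \left(72 + p\right)}$)
$\frac{1}{g{\left(S \right)}} = \frac{1}{\frac{1}{3} \frac{1}{72 + \frac{\sqrt{5630}}{16}}} = 216 + \frac{3 \sqrt{5630}}{16}$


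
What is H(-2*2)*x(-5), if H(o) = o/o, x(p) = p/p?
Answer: 1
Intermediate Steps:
x(p) = 1
H(o) = 1
H(-2*2)*x(-5) = 1*1 = 1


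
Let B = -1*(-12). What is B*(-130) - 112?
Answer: -1672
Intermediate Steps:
B = 12
B*(-130) - 112 = 12*(-130) - 112 = -1560 - 112 = -1672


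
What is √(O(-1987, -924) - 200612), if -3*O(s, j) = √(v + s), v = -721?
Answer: √(-1805508 - 6*I*√677)/3 ≈ 0.019364 - 447.9*I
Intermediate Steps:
O(s, j) = -√(-721 + s)/3
√(O(-1987, -924) - 200612) = √(-√(-721 - 1987)/3 - 200612) = √(-2*I*√677/3 - 200612) = √(-200612 - 2*I*√677/3)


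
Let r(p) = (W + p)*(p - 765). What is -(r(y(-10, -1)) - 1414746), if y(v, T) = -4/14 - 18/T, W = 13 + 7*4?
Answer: 71472495/49 ≈ 1.4586e+6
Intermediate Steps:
W = 41 (W = 13 + 28 = 41)
y(v, T) = -2/7 - 18/T (y(v, T) = -4*1/14 - 18/T = -2/7 - 18/T)
r(p) = (-765 + p)*(41 + p) (r(p) = (41 + p)*(p - 765) = (41 + p)*(-765 + p) = (-765 + p)*(41 + p))
-(r(y(-10, -1)) - 1414746) = -((-31365 + (-2/7 - 18/(-1))² - 724*(-2/7 - 18/(-1))) - 1414746) = -((-31365 + (-2/7 - 18*(-1))² - 724*(-2/7 - 18*(-1))) - 1414746) = -((-31365 + (-2/7 + 18)² - 724*(-2/7 + 18)) - 1414746) = -((-31365 + (124/7)² - 724*124/7) - 1414746) = -((-31365 + 15376/49 - 89776/7) - 1414746) = -(-2149941/49 - 1414746) = -1*(-71472495/49) = 71472495/49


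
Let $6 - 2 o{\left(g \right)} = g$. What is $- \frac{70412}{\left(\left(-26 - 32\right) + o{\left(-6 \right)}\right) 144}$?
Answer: $\frac{17603}{1872} \approx 9.4033$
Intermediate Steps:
$o{\left(g \right)} = 3 - \frac{g}{2}$
$- \frac{70412}{\left(\left(-26 - 32\right) + o{\left(-6 \right)}\right) 144} = - \frac{70412}{\left(\left(-26 - 32\right) + \left(3 - -3\right)\right) 144} = - \frac{70412}{\left(\left(-26 - 32\right) + \left(3 + 3\right)\right) 144} = - \frac{70412}{\left(-58 + 6\right) 144} = - \frac{70412}{\left(-52\right) 144} = - \frac{70412}{-7488} = \left(-70412\right) \left(- \frac{1}{7488}\right) = \frac{17603}{1872}$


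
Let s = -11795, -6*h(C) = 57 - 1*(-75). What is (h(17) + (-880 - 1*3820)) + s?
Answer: -16517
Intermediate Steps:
h(C) = -22 (h(C) = -(57 - 1*(-75))/6 = -(57 + 75)/6 = -⅙*132 = -22)
(h(17) + (-880 - 1*3820)) + s = (-22 + (-880 - 1*3820)) - 11795 = (-22 + (-880 - 3820)) - 11795 = (-22 - 4700) - 11795 = -4722 - 11795 = -16517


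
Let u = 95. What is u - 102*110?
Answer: -11125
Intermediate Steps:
u - 102*110 = 95 - 102*110 = 95 - 11220 = -11125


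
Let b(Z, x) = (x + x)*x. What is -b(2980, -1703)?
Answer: -5800418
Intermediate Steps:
b(Z, x) = 2*x**2 (b(Z, x) = (2*x)*x = 2*x**2)
-b(2980, -1703) = -2*(-1703)**2 = -2*2900209 = -1*5800418 = -5800418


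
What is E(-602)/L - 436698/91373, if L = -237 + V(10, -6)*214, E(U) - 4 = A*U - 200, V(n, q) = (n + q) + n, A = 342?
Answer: -20034997622/252098107 ≈ -79.473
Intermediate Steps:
V(n, q) = q + 2*n
E(U) = -196 + 342*U (E(U) = 4 + (342*U - 200) = 4 + (-200 + 342*U) = -196 + 342*U)
L = 2759 (L = -237 + (-6 + 2*10)*214 = -237 + (-6 + 20)*214 = -237 + 14*214 = -237 + 2996 = 2759)
E(-602)/L - 436698/91373 = (-196 + 342*(-602))/2759 - 436698/91373 = (-196 - 205884)*(1/2759) - 436698*1/91373 = -206080*1/2759 - 436698/91373 = -206080/2759 - 436698/91373 = -20034997622/252098107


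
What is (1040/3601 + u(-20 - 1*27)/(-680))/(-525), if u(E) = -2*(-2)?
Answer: -4441/8240750 ≈ -0.00053891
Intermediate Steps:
u(E) = 4
(1040/3601 + u(-20 - 1*27)/(-680))/(-525) = (1040/3601 + 4/(-680))/(-525) = (1040*(1/3601) + 4*(-1/680))*(-1/525) = (80/277 - 1/170)*(-1/525) = (13323/47090)*(-1/525) = -4441/8240750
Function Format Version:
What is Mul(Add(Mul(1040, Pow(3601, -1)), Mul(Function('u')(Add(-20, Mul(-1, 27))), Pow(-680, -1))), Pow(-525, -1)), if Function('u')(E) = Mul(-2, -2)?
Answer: Rational(-4441, 8240750) ≈ -0.00053891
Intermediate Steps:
Function('u')(E) = 4
Mul(Add(Mul(1040, Pow(3601, -1)), Mul(Function('u')(Add(-20, Mul(-1, 27))), Pow(-680, -1))), Pow(-525, -1)) = Mul(Add(Mul(1040, Pow(3601, -1)), Mul(4, Pow(-680, -1))), Pow(-525, -1)) = Mul(Add(Mul(1040, Rational(1, 3601)), Mul(4, Rational(-1, 680))), Rational(-1, 525)) = Mul(Add(Rational(80, 277), Rational(-1, 170)), Rational(-1, 525)) = Mul(Rational(13323, 47090), Rational(-1, 525)) = Rational(-4441, 8240750)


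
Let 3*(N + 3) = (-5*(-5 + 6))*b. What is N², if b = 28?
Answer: 22201/9 ≈ 2466.8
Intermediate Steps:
N = -149/3 (N = -3 + (-5*(-5 + 6)*28)/3 = -3 + (-5*1*28)/3 = -3 + (-5*28)/3 = -3 + (⅓)*(-140) = -3 - 140/3 = -149/3 ≈ -49.667)
N² = (-149/3)² = 22201/9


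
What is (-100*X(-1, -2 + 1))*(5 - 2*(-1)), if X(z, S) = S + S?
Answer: 1400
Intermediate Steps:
X(z, S) = 2*S
(-100*X(-1, -2 + 1))*(5 - 2*(-1)) = (-200*(-2 + 1))*(5 - 2*(-1)) = (-200*(-1))*(5 + 2) = -100*(-2)*7 = 200*7 = 1400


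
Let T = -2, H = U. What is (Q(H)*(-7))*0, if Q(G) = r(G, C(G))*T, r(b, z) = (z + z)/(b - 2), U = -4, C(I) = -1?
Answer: 0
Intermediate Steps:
H = -4
r(b, z) = 2*z/(-2 + b) (r(b, z) = (2*z)/(-2 + b) = 2*z/(-2 + b))
Q(G) = 4/(-2 + G) (Q(G) = (2*(-1)/(-2 + G))*(-2) = -2/(-2 + G)*(-2) = 4/(-2 + G))
(Q(H)*(-7))*0 = ((4/(-2 - 4))*(-7))*0 = ((4/(-6))*(-7))*0 = ((4*(-1/6))*(-7))*0 = -2/3*(-7)*0 = (14/3)*0 = 0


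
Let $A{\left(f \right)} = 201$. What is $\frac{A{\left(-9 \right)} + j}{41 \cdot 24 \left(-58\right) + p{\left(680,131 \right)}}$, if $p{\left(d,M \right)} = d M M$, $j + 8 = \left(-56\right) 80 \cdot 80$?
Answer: $- \frac{358207}{11612408} \approx -0.030847$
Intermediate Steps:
$j = -358408$ ($j = -8 + \left(-56\right) 80 \cdot 80 = -8 - 358400 = -358408$)
$p{\left(d,M \right)} = d M^{2}$ ($p{\left(d,M \right)} = M d M = d M^{2}$)
$\frac{A{\left(-9 \right)} + j}{41 \cdot 24 \left(-58\right) + p{\left(680,131 \right)}} = \frac{201 - 358408}{41 \cdot 24 \left(-58\right) + 680 \cdot 131^{2}} = - \frac{358207}{984 \left(-58\right) + 680 \cdot 17161} = - \frac{358207}{-57072 + 11669480} = - \frac{358207}{11612408}$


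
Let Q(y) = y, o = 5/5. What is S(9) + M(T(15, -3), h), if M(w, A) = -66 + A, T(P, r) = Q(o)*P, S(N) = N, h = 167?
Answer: 110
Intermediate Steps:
o = 1 (o = 5*(⅕) = 1)
T(P, r) = P (T(P, r) = 1*P = P)
S(9) + M(T(15, -3), h) = 9 + (-66 + 167) = 9 + 101 = 110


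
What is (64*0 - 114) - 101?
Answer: -215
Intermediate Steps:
(64*0 - 114) - 101 = (0 - 114) - 101 = -114 - 101 = -215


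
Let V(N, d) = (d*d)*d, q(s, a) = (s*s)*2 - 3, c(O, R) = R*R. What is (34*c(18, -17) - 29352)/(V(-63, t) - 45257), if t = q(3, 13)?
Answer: 9763/20941 ≈ 0.46621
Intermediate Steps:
c(O, R) = R**2
q(s, a) = -3 + 2*s**2 (q(s, a) = s**2*2 - 3 = 2*s**2 - 3 = -3 + 2*s**2)
t = 15 (t = -3 + 2*3**2 = -3 + 2*9 = -3 + 18 = 15)
V(N, d) = d**3 (V(N, d) = d**2*d = d**3)
(34*c(18, -17) - 29352)/(V(-63, t) - 45257) = (34*(-17)**2 - 29352)/(15**3 - 45257) = (34*289 - 29352)/(3375 - 45257) = (9826 - 29352)/(-41882) = -19526*(-1/41882) = 9763/20941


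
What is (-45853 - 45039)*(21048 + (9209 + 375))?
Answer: -2784203744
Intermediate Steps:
(-45853 - 45039)*(21048 + (9209 + 375)) = -90892*(21048 + 9584) = -90892*30632 = -2784203744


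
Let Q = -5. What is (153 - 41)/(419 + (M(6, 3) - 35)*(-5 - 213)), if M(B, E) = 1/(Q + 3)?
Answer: 56/4079 ≈ 0.013729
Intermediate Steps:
M(B, E) = -½ (M(B, E) = 1/(-5 + 3) = 1/(-2) = -½)
(153 - 41)/(419 + (M(6, 3) - 35)*(-5 - 213)) = (153 - 41)/(419 + (-½ - 35)*(-5 - 213)) = 112/(419 - 71/2*(-218)) = 112/(419 + 7739) = 112/8158 = 112*(1/8158) = 56/4079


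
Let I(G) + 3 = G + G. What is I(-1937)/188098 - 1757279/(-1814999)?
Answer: 323503914219/341397681902 ≈ 0.94759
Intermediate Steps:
I(G) = -3 + 2*G (I(G) = -3 + (G + G) = -3 + 2*G)
I(-1937)/188098 - 1757279/(-1814999) = (-3 + 2*(-1937))/188098 - 1757279/(-1814999) = (-3 - 3874)*(1/188098) - 1757279*(-1/1814999) = -3877*1/188098 + 1757279/1814999 = -3877/188098 + 1757279/1814999 = 323503914219/341397681902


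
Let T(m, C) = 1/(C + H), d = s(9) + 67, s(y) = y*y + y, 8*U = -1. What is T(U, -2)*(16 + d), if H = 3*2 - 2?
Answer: 173/2 ≈ 86.500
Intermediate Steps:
U = -⅛ (U = (⅛)*(-1) = -⅛ ≈ -0.12500)
s(y) = y + y² (s(y) = y² + y = y + y²)
H = 4 (H = 6 - 2 = 4)
d = 157 (d = 9*(1 + 9) + 67 = 9*10 + 67 = 90 + 67 = 157)
T(m, C) = 1/(4 + C) (T(m, C) = 1/(C + 4) = 1/(4 + C))
T(U, -2)*(16 + d) = (16 + 157)/(4 - 2) = 173/2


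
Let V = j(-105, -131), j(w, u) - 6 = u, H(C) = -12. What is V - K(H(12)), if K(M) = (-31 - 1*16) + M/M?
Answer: -79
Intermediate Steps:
K(M) = -46 (K(M) = (-31 - 16) + 1 = -47 + 1 = -46)
j(w, u) = 6 + u
V = -125 (V = 6 - 131 = -125)
V - K(H(12)) = -125 - 1*(-46) = -125 + 46 = -79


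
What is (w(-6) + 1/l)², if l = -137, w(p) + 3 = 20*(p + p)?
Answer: 1108357264/18769 ≈ 59053.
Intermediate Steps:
w(p) = -3 + 40*p (w(p) = -3 + 20*(p + p) = -3 + 20*(2*p) = -3 + 40*p)
(w(-6) + 1/l)² = ((-3 + 40*(-6)) + 1/(-137))² = ((-3 - 240) - 1/137)² = (-243 - 1/137)² = (-33292/137)² = 1108357264/18769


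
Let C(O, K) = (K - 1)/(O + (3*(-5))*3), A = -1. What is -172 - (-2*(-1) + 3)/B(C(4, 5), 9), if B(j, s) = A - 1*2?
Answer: -511/3 ≈ -170.33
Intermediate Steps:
C(O, K) = (-1 + K)/(-45 + O) (C(O, K) = (-1 + K)/(O - 15*3) = (-1 + K)/(O - 45) = (-1 + K)/(-45 + O))
B(j, s) = -3 (B(j, s) = -1 - 1*2 = -1 - 2 = -3)
-172 - (-2*(-1) + 3)/B(C(4, 5), 9) = -172 - (-2*(-1) + 3)/(-3) = -172 - (2 + 3)*(-1)/3 = -172 - 5*(-1)/3 = -172 - 1*(-5/3) = -172 + 5/3 = -511/3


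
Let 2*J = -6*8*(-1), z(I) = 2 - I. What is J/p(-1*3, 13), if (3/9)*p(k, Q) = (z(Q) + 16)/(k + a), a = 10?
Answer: 56/5 ≈ 11.200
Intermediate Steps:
J = 24 (J = (-6*8*(-1))/2 = (-48*(-1))/2 = (½)*48 = 24)
p(k, Q) = 3*(18 - Q)/(10 + k) (p(k, Q) = 3*(((2 - Q) + 16)/(k + 10)) = 3*((18 - Q)/(10 + k)) = 3*(18 - Q)/(10 + k))
J/p(-1*3, 13) = 24/((3*(18 - 1*13)/(10 - 1*3))) = 24/((3*(18 - 13)/(10 - 3))) = 24/((3*5/7)) = 24/((3*(⅐)*5)) = 24/(15/7) = 24*(7/15) = 56/5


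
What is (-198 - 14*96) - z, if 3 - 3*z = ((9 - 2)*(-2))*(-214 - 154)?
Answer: 523/3 ≈ 174.33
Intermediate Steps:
z = -5149/3 (z = 1 - (9 - 2)*(-2)*(-214 - 154)/3 = 1 - 7*(-2)*(-368)/3 = 1 - (-14)*(-368)/3 = 1 - ⅓*5152 = 1 - 5152/3 = -5149/3 ≈ -1716.3)
(-198 - 14*96) - z = (-198 - 14*96) - 1*(-5149/3) = (-198 - 1344) + 5149/3 = -1542 + 5149/3 = 523/3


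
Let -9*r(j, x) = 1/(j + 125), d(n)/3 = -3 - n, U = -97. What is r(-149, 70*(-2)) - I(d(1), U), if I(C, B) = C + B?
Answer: 23545/216 ≈ 109.00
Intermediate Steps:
d(n) = -9 - 3*n (d(n) = 3*(-3 - n) = -9 - 3*n)
r(j, x) = -1/(9*(125 + j)) (r(j, x) = -1/(9*(j + 125)) = -1/(9*(125 + j)))
I(C, B) = B + C
r(-149, 70*(-2)) - I(d(1), U) = -1/(1125 + 9*(-149)) - (-97 + (-9 - 3*1)) = -1/(1125 - 1341) - (-97 + (-9 - 3)) = -1/(-216) - (-97 - 12) = -1*(-1/216) - 1*(-109) = 1/216 + 109 = 23545/216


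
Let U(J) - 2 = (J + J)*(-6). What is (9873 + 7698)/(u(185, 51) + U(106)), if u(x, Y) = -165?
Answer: -17571/1435 ≈ -12.245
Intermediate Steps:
U(J) = 2 - 12*J (U(J) = 2 + (J + J)*(-6) = 2 + (2*J)*(-6) = 2 - 12*J)
(9873 + 7698)/(u(185, 51) + U(106)) = (9873 + 7698)/(-165 + (2 - 12*106)) = 17571/(-165 + (2 - 1272)) = 17571/(-165 - 1270) = 17571/(-1435) = 17571*(-1/1435) = -17571/1435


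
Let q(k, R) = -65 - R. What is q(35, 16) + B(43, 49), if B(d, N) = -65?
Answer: -146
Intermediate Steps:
q(35, 16) + B(43, 49) = (-65 - 1*16) - 65 = (-65 - 16) - 65 = -81 - 65 = -146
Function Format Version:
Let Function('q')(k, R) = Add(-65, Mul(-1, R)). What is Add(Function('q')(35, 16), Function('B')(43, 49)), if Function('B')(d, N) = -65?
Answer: -146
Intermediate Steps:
Add(Function('q')(35, 16), Function('B')(43, 49)) = Add(Add(-65, Mul(-1, 16)), -65) = Add(Add(-65, -16), -65) = Add(-81, -65) = -146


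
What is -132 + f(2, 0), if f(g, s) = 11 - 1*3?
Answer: -124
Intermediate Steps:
f(g, s) = 8 (f(g, s) = 11 - 3 = 8)
-132 + f(2, 0) = -132 + 8 = -124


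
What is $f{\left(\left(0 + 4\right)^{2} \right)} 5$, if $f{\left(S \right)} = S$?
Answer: $80$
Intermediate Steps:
$f{\left(\left(0 + 4\right)^{2} \right)} 5 = \left(0 + 4\right)^{2} \cdot 5 = 4^{2} \cdot 5 = 16 \cdot 5 = 80$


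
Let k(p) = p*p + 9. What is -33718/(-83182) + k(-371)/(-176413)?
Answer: -2750854383/7337193083 ≈ -0.37492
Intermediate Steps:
k(p) = 9 + p² (k(p) = p² + 9 = 9 + p²)
-33718/(-83182) + k(-371)/(-176413) = -33718/(-83182) + (9 + (-371)²)/(-176413) = -33718*(-1/83182) + (9 + 137641)*(-1/176413) = 16859/41591 + 137650*(-1/176413) = 16859/41591 - 137650/176413 = -2750854383/7337193083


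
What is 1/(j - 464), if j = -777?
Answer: -1/1241 ≈ -0.00080580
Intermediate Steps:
1/(j - 464) = 1/(-777 - 464) = 1/(-1241) = -1/1241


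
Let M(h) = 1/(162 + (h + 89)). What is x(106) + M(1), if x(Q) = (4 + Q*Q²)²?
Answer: 357469217380801/252 ≈ 1.4185e+12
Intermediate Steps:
x(Q) = (4 + Q³)²
M(h) = 1/(251 + h) (M(h) = 1/(162 + (89 + h)) = 1/(251 + h))
x(106) + M(1) = (4 + 106³)² + 1/(251 + 1) = (4 + 1191016)² + 1/252 = 1191020² + 1/252 = 1418528640400 + 1/252 = 357469217380801/252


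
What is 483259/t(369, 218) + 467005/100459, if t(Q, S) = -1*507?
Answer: -48310944346/50932713 ≈ -948.52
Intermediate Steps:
t(Q, S) = -507
483259/t(369, 218) + 467005/100459 = 483259/(-507) + 467005/100459 = 483259*(-1/507) + 467005*(1/100459) = -483259/507 + 467005/100459 = -48310944346/50932713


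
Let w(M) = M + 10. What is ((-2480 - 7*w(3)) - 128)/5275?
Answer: -2699/5275 ≈ -0.51166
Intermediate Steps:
w(M) = 10 + M
((-2480 - 7*w(3)) - 128)/5275 = ((-2480 - 7*(10 + 3)) - 128)/5275 = ((-2480 - 7*13) - 128)*(1/5275) = ((-2480 - 91) - 128)*(1/5275) = (-2571 - 128)*(1/5275) = -2699*1/5275 = -2699/5275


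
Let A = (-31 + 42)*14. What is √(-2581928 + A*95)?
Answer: I*√2567298 ≈ 1602.3*I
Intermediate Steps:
A = 154 (A = 11*14 = 154)
√(-2581928 + A*95) = √(-2581928 + 154*95) = √(-2581928 + 14630) = √(-2567298) = I*√2567298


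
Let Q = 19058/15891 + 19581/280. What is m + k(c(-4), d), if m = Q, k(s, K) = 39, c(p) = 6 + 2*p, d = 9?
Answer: 490027631/4449480 ≈ 110.13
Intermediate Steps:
Q = 316497911/4449480 (Q = 19058*(1/15891) + 19581*(1/280) = 19058/15891 + 19581/280 = 316497911/4449480 ≈ 71.131)
m = 316497911/4449480 ≈ 71.131
m + k(c(-4), d) = 316497911/4449480 + 39 = 490027631/4449480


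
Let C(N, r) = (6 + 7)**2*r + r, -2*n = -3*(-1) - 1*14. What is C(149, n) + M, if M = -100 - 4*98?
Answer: 443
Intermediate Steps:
n = 11/2 (n = -(-3*(-1) - 1*14)/2 = -(3 - 14)/2 = -1/2*(-11) = 11/2 ≈ 5.5000)
M = -492 (M = -100 - 392 = -492)
C(N, r) = 170*r (C(N, r) = 13**2*r + r = 169*r + r = 170*r)
C(149, n) + M = 170*(11/2) - 492 = 935 - 492 = 443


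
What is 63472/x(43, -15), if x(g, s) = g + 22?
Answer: 63472/65 ≈ 976.49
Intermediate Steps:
x(g, s) = 22 + g
63472/x(43, -15) = 63472/(22 + 43) = 63472/65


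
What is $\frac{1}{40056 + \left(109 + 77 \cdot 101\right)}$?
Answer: $\frac{1}{47942} \approx 2.0859 \cdot 10^{-5}$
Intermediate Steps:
$\frac{1}{40056 + \left(109 + 77 \cdot 101\right)} = \frac{1}{40056 + \left(109 + 7777\right)} = \frac{1}{40056 + 7886} = \frac{1}{47942}$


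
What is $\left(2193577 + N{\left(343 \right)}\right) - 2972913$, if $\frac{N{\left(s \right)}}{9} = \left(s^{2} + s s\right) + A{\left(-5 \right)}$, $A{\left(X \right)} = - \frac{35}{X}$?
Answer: $1338409$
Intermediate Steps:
$N{\left(s \right)} = 63 + 18 s^{2}$ ($N{\left(s \right)} = 9 \left(\left(s^{2} + s s\right) - \frac{35}{-5}\right) = 9 \left(\left(s^{2} + s^{2}\right) - -7\right) = 9 \left(2 s^{2} + 7\right) = 9 \left(7 + 2 s^{2}\right) = 63 + 18 s^{2}$)
$\left(2193577 + N{\left(343 \right)}\right) - 2972913 = \left(2193577 + \left(63 + 18 \cdot 343^{2}\right)\right) - 2972913 = \left(2193577 + \left(63 + 18 \cdot 117649\right)\right) - 2972913 = \left(2193577 + \left(63 + 2117682\right)\right) - 2972913 = \left(2193577 + 2117745\right) - 2972913 = 4311322 - 2972913 = 1338409$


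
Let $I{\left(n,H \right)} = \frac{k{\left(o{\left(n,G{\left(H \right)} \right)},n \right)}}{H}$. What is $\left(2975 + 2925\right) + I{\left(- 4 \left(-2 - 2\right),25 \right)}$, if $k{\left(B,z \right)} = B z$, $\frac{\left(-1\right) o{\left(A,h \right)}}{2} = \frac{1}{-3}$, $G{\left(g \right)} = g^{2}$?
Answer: $\frac{442532}{75} \approx 5900.4$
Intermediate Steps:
$o{\left(A,h \right)} = \frac{2}{3}$ ($o{\left(A,h \right)} = - \frac{2}{-3} = \left(-2\right) \left(- \frac{1}{3}\right) = \frac{2}{3}$)
$I{\left(n,H \right)} = \frac{2 n}{3 H}$ ($I{\left(n,H \right)} = \frac{\frac{2}{3} n}{H} = \frac{2 n}{3 H}$)
$\left(2975 + 2925\right) + I{\left(- 4 \left(-2 - 2\right),25 \right)} = \left(2975 + 2925\right) + \frac{2 \left(- 4 \left(-2 - 2\right)\right)}{3 \cdot 25} = 5900 + \frac{2}{3} \left(\left(-4\right) \left(-4\right)\right) \frac{1}{25} = 5900 + \frac{2}{3} \cdot 16 \cdot \frac{1}{25} = 5900 + \frac{32}{75} = \frac{442532}{75}$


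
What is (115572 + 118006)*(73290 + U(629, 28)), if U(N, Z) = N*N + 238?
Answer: 109587556682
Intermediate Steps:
U(N, Z) = 238 + N² (U(N, Z) = N² + 238 = 238 + N²)
(115572 + 118006)*(73290 + U(629, 28)) = (115572 + 118006)*(73290 + (238 + 629²)) = 233578*(73290 + (238 + 395641)) = 233578*(73290 + 395879) = 233578*469169 = 109587556682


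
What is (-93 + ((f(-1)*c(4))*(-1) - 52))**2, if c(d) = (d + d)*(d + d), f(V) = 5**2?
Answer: 3045025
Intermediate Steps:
f(V) = 25
c(d) = 4*d**2 (c(d) = (2*d)*(2*d) = 4*d**2)
(-93 + ((f(-1)*c(4))*(-1) - 52))**2 = (-93 + ((25*(4*4**2))*(-1) - 52))**2 = (-93 + ((25*(4*16))*(-1) - 52))**2 = (-93 + ((25*64)*(-1) - 52))**2 = (-93 + (1600*(-1) - 52))**2 = (-93 + (-1600 - 52))**2 = (-93 - 1652)**2 = (-1745)**2 = 3045025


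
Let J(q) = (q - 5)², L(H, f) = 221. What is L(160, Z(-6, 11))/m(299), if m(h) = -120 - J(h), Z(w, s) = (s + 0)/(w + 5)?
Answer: -221/86556 ≈ -0.0025533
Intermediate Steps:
Z(w, s) = s/(5 + w)
J(q) = (-5 + q)²
m(h) = -120 - (-5 + h)²
L(160, Z(-6, 11))/m(299) = 221/(-120 - (-5 + 299)²) = 221/(-120 - 1*294²) = 221/(-120 - 1*86436) = 221/(-120 - 86436) = 221/(-86556) = 221*(-1/86556) = -221/86556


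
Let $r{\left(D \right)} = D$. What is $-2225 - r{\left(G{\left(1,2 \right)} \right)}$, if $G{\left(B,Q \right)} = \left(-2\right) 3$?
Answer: $-2219$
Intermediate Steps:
$G{\left(B,Q \right)} = -6$
$-2225 - r{\left(G{\left(1,2 \right)} \right)} = -2225 - -6 = -2225 + 6 = -2219$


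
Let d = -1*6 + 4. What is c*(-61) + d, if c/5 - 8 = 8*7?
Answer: -19522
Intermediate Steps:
c = 320 (c = 40 + 5*(8*7) = 40 + 5*56 = 40 + 280 = 320)
d = -2 (d = -6 + 4 = -2)
c*(-61) + d = 320*(-61) - 2 = -19520 - 2 = -19522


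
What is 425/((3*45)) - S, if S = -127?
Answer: 3514/27 ≈ 130.15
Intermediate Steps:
425/((3*45)) - S = 425/((3*45)) - 1*(-127) = 425/135 + 127 = 425*(1/135) + 127 = 85/27 + 127 = 3514/27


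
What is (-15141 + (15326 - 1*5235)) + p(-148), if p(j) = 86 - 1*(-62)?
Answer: -4902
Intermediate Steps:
p(j) = 148 (p(j) = 86 + 62 = 148)
(-15141 + (15326 - 1*5235)) + p(-148) = (-15141 + (15326 - 1*5235)) + 148 = (-15141 + (15326 - 5235)) + 148 = (-15141 + 10091) + 148 = -5050 + 148 = -4902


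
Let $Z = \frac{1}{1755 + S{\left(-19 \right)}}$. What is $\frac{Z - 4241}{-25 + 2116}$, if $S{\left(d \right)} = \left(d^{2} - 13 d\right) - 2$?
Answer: $- \frac{589000}{290403} \approx -2.0282$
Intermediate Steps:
$S{\left(d \right)} = -2 + d^{2} - 13 d$
$Z = \frac{1}{2361}$ ($Z = \frac{1}{1755 - \left(-245 - 361\right)} = \frac{1}{1755 + \left(-2 + 361 + 247\right)} = \frac{1}{1755 + 606} = \frac{1}{2361} \approx 0.00042355$)
$\frac{Z - 4241}{-25 + 2116} = \frac{\frac{1}{2361} - 4241}{-25 + 2116} = - \frac{10013000}{2361 \cdot 2091} = \left(- \frac{10013000}{2361}\right) \frac{1}{2091} = - \frac{589000}{290403}$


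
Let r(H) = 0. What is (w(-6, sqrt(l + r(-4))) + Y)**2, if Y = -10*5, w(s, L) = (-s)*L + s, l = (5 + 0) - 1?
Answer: 1936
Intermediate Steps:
l = 4 (l = 5 - 1 = 4)
w(s, L) = s - L*s (w(s, L) = -L*s + s = s - L*s)
Y = -50
(w(-6, sqrt(l + r(-4))) + Y)**2 = (-6*(1 - sqrt(4 + 0)) - 50)**2 = (-6*(1 - sqrt(4)) - 50)**2 = (-6*(1 - 1*2) - 50)**2 = (-6*(1 - 2) - 50)**2 = (-6*(-1) - 50)**2 = (6 - 50)**2 = (-44)**2 = 1936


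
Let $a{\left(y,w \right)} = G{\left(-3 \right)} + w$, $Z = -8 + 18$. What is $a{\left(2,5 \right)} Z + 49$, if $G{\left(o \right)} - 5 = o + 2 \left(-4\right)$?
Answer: $39$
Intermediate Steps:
$G{\left(o \right)} = -3 + o$ ($G{\left(o \right)} = 5 + \left(o + 2 \left(-4\right)\right) = 5 + \left(o - 8\right) = 5 + \left(-8 + o\right) = -3 + o$)
$Z = 10$
$a{\left(y,w \right)} = -6 + w$ ($a{\left(y,w \right)} = \left(-3 - 3\right) + w = -6 + w$)
$a{\left(2,5 \right)} Z + 49 = \left(-6 + 5\right) 10 + 49 = \left(-1\right) 10 + 49 = -10 + 49 = 39$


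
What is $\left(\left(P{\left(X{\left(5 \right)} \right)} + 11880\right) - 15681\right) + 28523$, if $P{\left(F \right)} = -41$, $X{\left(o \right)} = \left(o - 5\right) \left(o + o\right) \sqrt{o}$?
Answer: $24681$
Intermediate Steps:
$X{\left(o \right)} = 2 o^{\frac{3}{2}} \left(-5 + o\right)$ ($X{\left(o \right)} = \left(-5 + o\right) 2 o \sqrt{o} = 2 o \left(-5 + o\right) \sqrt{o} = 2 o^{\frac{3}{2}} \left(-5 + o\right)$)
$\left(\left(P{\left(X{\left(5 \right)} \right)} + 11880\right) - 15681\right) + 28523 = \left(\left(-41 + 11880\right) - 15681\right) + 28523 = \left(11839 - 15681\right) + 28523 = -3842 + 28523 = 24681$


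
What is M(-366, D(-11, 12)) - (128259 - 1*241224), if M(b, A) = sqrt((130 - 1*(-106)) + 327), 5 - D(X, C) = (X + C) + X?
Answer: 112965 + sqrt(563) ≈ 1.1299e+5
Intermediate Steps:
D(X, C) = 5 - C - 2*X (D(X, C) = 5 - ((X + C) + X) = 5 - ((C + X) + X) = 5 - (C + 2*X) = 5 + (-C - 2*X) = 5 - C - 2*X)
M(b, A) = sqrt(563) (M(b, A) = sqrt((130 + 106) + 327) = sqrt(236 + 327) = sqrt(563))
M(-366, D(-11, 12)) - (128259 - 1*241224) = sqrt(563) - (128259 - 1*241224) = sqrt(563) - (128259 - 241224) = sqrt(563) - 1*(-112965) = sqrt(563) + 112965 = 112965 + sqrt(563)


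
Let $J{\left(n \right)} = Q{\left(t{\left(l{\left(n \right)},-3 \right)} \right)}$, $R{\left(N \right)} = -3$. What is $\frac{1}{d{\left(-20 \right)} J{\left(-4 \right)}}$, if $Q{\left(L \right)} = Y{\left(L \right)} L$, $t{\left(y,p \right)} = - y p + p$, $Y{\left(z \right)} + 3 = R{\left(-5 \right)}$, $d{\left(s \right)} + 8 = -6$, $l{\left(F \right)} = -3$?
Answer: $- \frac{1}{1008} \approx -0.00099206$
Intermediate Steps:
$d{\left(s \right)} = -14$ ($d{\left(s \right)} = -8 - 6 = -14$)
$Y{\left(z \right)} = -6$ ($Y{\left(z \right)} = -3 - 3 = -6$)
$t{\left(y,p \right)} = p - p y$ ($t{\left(y,p \right)} = - p y + p = p - p y$)
$Q{\left(L \right)} = - 6 L$
$J{\left(n \right)} = 72$ ($J{\left(n \right)} = - 6 \left(- 3 \left(1 - -3\right)\right) = - 6 \left(- 3 \left(1 + 3\right)\right) = - 6 \left(\left(-3\right) 4\right) = \left(-6\right) \left(-12\right) = 72$)
$\frac{1}{d{\left(-20 \right)} J{\left(-4 \right)}} = \frac{1}{\left(-14\right) 72} = \frac{1}{-1008} = - \frac{1}{1008}$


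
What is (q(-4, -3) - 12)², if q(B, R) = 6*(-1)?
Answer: 324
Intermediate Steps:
q(B, R) = -6
(q(-4, -3) - 12)² = (-6 - 12)² = (-18)² = 324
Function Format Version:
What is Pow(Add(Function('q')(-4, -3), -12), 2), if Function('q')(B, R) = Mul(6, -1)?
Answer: 324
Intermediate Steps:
Function('q')(B, R) = -6
Pow(Add(Function('q')(-4, -3), -12), 2) = Pow(Add(-6, -12), 2) = Pow(-18, 2) = 324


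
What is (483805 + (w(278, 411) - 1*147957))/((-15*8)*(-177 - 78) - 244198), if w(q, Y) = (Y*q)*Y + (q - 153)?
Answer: -6756573/30514 ≈ -221.43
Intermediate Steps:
w(q, Y) = -153 + q + q*Y² (w(q, Y) = q*Y² + (-153 + q) = -153 + q + q*Y²)
(483805 + (w(278, 411) - 1*147957))/((-15*8)*(-177 - 78) - 244198) = (483805 + ((-153 + 278 + 278*411²) - 1*147957))/((-15*8)*(-177 - 78) - 244198) = (483805 + ((-153 + 278 + 278*168921) - 147957))/(-120*(-255) - 244198) = (483805 + ((-153 + 278 + 46960038) - 147957))/(30600 - 244198) = (483805 + (46960163 - 147957))/(-213598) = (483805 + 46812206)*(-1/213598) = 47296011*(-1/213598) = -6756573/30514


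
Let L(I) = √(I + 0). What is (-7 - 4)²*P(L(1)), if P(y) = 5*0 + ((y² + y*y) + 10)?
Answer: 1452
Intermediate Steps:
L(I) = √I
P(y) = 10 + 2*y² (P(y) = 0 + ((y² + y²) + 10) = 0 + (2*y² + 10) = 0 + (10 + 2*y²) = 10 + 2*y²)
(-7 - 4)²*P(L(1)) = (-7 - 4)²*(10 + 2*(√1)²) = (-11)²*(10 + 2*1²) = 121*(10 + 2*1) = 121*(10 + 2) = 121*12 = 1452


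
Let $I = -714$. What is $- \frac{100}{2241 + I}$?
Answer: $- \frac{100}{1527} \approx -0.065488$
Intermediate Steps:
$- \frac{100}{2241 + I} = - \frac{100}{2241 - 714} = - \frac{100}{1527}$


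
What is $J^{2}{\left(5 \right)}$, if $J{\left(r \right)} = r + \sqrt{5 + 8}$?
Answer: $\left(5 + \sqrt{13}\right)^{2} \approx 74.056$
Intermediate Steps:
$J{\left(r \right)} = r + \sqrt{13}$
$J^{2}{\left(5 \right)} = \left(5 + \sqrt{13}\right)^{2}$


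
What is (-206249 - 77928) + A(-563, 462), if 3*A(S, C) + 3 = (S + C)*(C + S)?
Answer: -842333/3 ≈ -2.8078e+5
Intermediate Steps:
A(S, C) = -1 + (C + S)**2/3 (A(S, C) = -1 + ((S + C)*(C + S))/3 = -1 + ((C + S)*(C + S))/3 = -1 + (C + S)**2/3)
(-206249 - 77928) + A(-563, 462) = (-206249 - 77928) + (-1 + (462 - 563)**2/3) = -284177 + (-1 + (1/3)*(-101)**2) = -284177 + (-1 + (1/3)*10201) = -284177 + (-1 + 10201/3) = -284177 + 10198/3 = -842333/3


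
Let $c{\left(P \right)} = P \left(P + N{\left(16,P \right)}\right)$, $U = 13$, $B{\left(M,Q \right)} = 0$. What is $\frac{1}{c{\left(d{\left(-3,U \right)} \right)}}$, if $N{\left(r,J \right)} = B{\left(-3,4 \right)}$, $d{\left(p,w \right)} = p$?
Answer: $\frac{1}{9} \approx 0.11111$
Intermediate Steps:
$N{\left(r,J \right)} = 0$
$c{\left(P \right)} = P^{2}$ ($c{\left(P \right)} = P \left(P + 0\right) = P P = P^{2}$)
$\frac{1}{c{\left(d{\left(-3,U \right)} \right)}} = \frac{1}{\left(-3\right)^{2}} = \frac{1}{9}$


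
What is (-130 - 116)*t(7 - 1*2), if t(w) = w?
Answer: -1230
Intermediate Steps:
(-130 - 116)*t(7 - 1*2) = (-130 - 116)*(7 - 1*2) = -246*(7 - 2) = -246*5 = -1230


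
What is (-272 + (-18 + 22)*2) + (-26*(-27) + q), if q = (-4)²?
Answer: 454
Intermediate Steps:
q = 16
(-272 + (-18 + 22)*2) + (-26*(-27) + q) = (-272 + (-18 + 22)*2) + (-26*(-27) + 16) = (-272 + 4*2) + (702 + 16) = (-272 + 8) + 718 = -264 + 718 = 454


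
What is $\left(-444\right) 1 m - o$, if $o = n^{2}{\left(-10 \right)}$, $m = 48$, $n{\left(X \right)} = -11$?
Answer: $-21433$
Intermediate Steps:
$o = 121$ ($o = \left(-11\right)^{2} = 121$)
$\left(-444\right) 1 m - o = \left(-444\right) 1 \cdot 48 - 121 = \left(-444\right) 48 - 121 = -21312 - 121 = -21433$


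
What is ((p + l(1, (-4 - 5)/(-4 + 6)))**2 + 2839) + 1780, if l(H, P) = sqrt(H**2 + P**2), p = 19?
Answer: 20005/4 + 19*sqrt(85) ≈ 5176.4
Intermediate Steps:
((p + l(1, (-4 - 5)/(-4 + 6)))**2 + 2839) + 1780 = ((19 + sqrt(1**2 + ((-4 - 5)/(-4 + 6))**2))**2 + 2839) + 1780 = ((19 + sqrt(1 + (-9/2)**2))**2 + 2839) + 1780 = ((19 + sqrt(1 + 81/4))**2 + 2839) + 1780 = ((19 + sqrt(85/4))**2 + 2839) + 1780 = ((19 + sqrt(85)/2)**2 + 2839) + 1780 = (2839 + (19 + sqrt(85)/2)**2) + 1780 = 4619 + (19 + sqrt(85)/2)**2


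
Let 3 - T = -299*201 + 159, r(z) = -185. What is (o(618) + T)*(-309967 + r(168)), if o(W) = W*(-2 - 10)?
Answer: -16291354104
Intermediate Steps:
o(W) = -12*W (o(W) = W*(-12) = -12*W)
T = 59943 (T = 3 - (-299*201 + 159) = 3 - (-60099 + 159) = 3 - 1*(-59940) = 3 + 59940 = 59943)
(o(618) + T)*(-309967 + r(168)) = (-12*618 + 59943)*(-309967 - 185) = (-7416 + 59943)*(-310152) = 52527*(-310152) = -16291354104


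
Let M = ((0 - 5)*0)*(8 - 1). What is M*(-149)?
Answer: 0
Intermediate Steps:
M = 0 (M = -5*0*7 = 0*7 = 0)
M*(-149) = 0*(-149) = 0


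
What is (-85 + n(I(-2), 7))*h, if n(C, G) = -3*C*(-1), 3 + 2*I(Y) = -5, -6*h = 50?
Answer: 2425/3 ≈ 808.33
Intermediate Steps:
h = -25/3 (h = -⅙*50 = -25/3 ≈ -8.3333)
I(Y) = -4 (I(Y) = -3/2 + (½)*(-5) = -3/2 - 5/2 = -4)
n(C, G) = 3*C
(-85 + n(I(-2), 7))*h = (-85 + 3*(-4))*(-25/3) = (-85 - 12)*(-25/3) = -97*(-25/3) = 2425/3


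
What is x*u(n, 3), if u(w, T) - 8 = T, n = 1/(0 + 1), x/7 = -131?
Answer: -10087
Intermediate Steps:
x = -917 (x = 7*(-131) = -917)
n = 1 (n = 1/1 = 1)
u(w, T) = 8 + T
x*u(n, 3) = -917*(8 + 3) = -917*11 = -10087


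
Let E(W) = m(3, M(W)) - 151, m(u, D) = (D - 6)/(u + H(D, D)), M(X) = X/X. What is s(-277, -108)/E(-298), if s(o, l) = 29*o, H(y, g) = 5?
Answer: 64264/1213 ≈ 52.979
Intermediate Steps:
M(X) = 1
m(u, D) = (-6 + D)/(5 + u) (m(u, D) = (D - 6)/(u + 5) = (-6 + D)/(5 + u))
E(W) = -1213/8 (E(W) = (-6 + 1)/(5 + 3) - 151 = -5/8 - 151 = -1213/8)
s(-277, -108)/E(-298) = (29*(-277))/(-1213/8) = -8033*(-8/1213) = 64264/1213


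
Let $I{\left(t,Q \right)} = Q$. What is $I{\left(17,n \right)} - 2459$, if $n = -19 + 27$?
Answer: $-2451$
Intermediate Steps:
$n = 8$
$I{\left(17,n \right)} - 2459 = 8 - 2459 = -2451$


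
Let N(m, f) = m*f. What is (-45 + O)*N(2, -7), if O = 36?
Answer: 126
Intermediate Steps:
N(m, f) = f*m
(-45 + O)*N(2, -7) = (-45 + 36)*(-7*2) = -9*(-14) = 126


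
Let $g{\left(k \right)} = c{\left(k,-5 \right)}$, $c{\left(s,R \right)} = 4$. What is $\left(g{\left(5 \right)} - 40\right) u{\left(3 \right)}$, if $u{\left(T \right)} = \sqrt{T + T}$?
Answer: $- 36 \sqrt{6} \approx -88.182$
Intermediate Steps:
$g{\left(k \right)} = 4$
$u{\left(T \right)} = \sqrt{2} \sqrt{T}$ ($u{\left(T \right)} = \sqrt{2 T} = \sqrt{2} \sqrt{T}$)
$\left(g{\left(5 \right)} - 40\right) u{\left(3 \right)} = \left(4 - 40\right) \sqrt{2} \sqrt{3} = - 36 \sqrt{6}$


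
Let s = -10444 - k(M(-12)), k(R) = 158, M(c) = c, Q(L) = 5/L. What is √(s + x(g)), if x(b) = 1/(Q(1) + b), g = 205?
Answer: I*√467547990/210 ≈ 102.97*I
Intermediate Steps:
x(b) = 1/(5 + b) (x(b) = 1/(5/1 + b) = 1/(5*1 + b) = 1/(5 + b))
s = -10602 (s = -10444 - 1*158 = -10444 - 158 = -10602)
√(s + x(g)) = √(-10602 + 1/(5 + 205)) = √(-10602 + 1/210) = √(-2226419/210) = I*√467547990/210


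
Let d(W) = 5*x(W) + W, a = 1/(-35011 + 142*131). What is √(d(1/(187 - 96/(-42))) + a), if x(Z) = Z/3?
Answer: √2387078123799/13045155 ≈ 0.11844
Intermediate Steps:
x(Z) = Z/3 (x(Z) = Z*(⅓) = Z/3)
a = -1/16409 (a = 1/(-35011 + 18602) = 1/(-16409) = -1/16409 ≈ -6.0942e-5)
d(W) = 8*W/3 (d(W) = 5*(W/3) + W = 5*W/3 + W = 8*W/3)
√(d(1/(187 - 96/(-42))) + a) = √(8/(3*(187 - 96/(-42))) - 1/16409) = √(8/(3*(187 - 96*(-1/42))) - 1/16409) = √(8/(3*(187 + 16/7)) - 1/16409) = √(8/(3*(1325/7)) - 1/16409) = √((8/3)*(7/1325) - 1/16409) = √(56/3975 - 1/16409) = √(914929/65225775) = √2387078123799/13045155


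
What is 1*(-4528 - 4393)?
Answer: -8921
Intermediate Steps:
1*(-4528 - 4393) = 1*(-8921) = -8921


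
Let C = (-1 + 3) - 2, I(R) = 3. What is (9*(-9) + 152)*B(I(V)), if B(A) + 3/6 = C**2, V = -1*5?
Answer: -71/2 ≈ -35.500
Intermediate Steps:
V = -5
C = 0 (C = 2 - 2 = 0)
B(A) = -1/2 (B(A) = -1/2 + 0**2 = -1/2 + 0 = -1/2)
(9*(-9) + 152)*B(I(V)) = (9*(-9) + 152)*(-1/2) = (-81 + 152)*(-1/2) = 71*(-1/2) = -71/2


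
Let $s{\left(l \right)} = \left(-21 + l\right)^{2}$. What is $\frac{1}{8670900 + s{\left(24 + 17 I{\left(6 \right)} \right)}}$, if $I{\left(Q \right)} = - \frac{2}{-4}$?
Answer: $\frac{4}{34684129} \approx 1.1533 \cdot 10^{-7}$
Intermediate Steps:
$I{\left(Q \right)} = \frac{1}{2}$ ($I{\left(Q \right)} = \left(-2\right) \left(- \frac{1}{4}\right) = \frac{1}{2}$)
$\frac{1}{8670900 + s{\left(24 + 17 I{\left(6 \right)} \right)}} = \frac{1}{8670900 + \left(-21 + \left(24 + 17 \cdot \frac{1}{2}\right)\right)^{2}} = \frac{1}{8670900 + \left(-21 + \left(24 + \frac{17}{2}\right)\right)^{2}} = \frac{1}{8670900 + \left(-21 + \frac{65}{2}\right)^{2}} = \frac{1}{8670900 + \left(\frac{23}{2}\right)^{2}} = \frac{1}{8670900 + \frac{529}{4}} = \frac{1}{\frac{34684129}{4}} = \frac{4}{34684129}$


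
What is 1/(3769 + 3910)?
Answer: 1/7679 ≈ 0.00013023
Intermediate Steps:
1/(3769 + 3910) = 1/7679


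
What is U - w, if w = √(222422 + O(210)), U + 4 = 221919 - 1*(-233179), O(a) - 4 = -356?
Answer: 455094 - √222070 ≈ 4.5462e+5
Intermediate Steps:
O(a) = -352 (O(a) = 4 - 356 = -352)
U = 455094 (U = -4 + (221919 - 1*(-233179)) = -4 + (221919 + 233179) = -4 + 455098 = 455094)
w = √222070 (w = √(222422 - 352) = √222070 ≈ 471.24)
U - w = 455094 - √222070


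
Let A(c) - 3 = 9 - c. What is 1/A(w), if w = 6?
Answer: ⅙ ≈ 0.16667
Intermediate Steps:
A(c) = 12 - c (A(c) = 3 + (9 - c) = 12 - c)
1/A(w) = 1/(12 - 1*6) = 1/(12 - 6) = 1/6 = ⅙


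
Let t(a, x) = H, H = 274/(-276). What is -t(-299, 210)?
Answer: 137/138 ≈ 0.99275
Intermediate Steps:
H = -137/138 (H = 274*(-1/276) = -137/138 ≈ -0.99275)
t(a, x) = -137/138
-t(-299, 210) = -1*(-137/138) = 137/138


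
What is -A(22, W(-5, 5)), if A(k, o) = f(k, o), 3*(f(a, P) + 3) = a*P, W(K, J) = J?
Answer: -101/3 ≈ -33.667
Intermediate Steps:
f(a, P) = -3 + P*a/3 (f(a, P) = -3 + (a*P)/3 = -3 + (P*a)/3 = -3 + P*a/3)
A(k, o) = -3 + k*o/3 (A(k, o) = -3 + o*k/3 = -3 + k*o/3)
-A(22, W(-5, 5)) = -(-3 + (⅓)*22*5) = -(-3 + 110/3) = -1*101/3 = -101/3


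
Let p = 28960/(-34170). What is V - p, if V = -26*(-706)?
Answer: 62725348/3417 ≈ 18357.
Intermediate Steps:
p = -2896/3417 (p = 28960*(-1/34170) = -2896/3417 ≈ -0.84753)
V = 18356
V - p = 18356 - 1*(-2896/3417) = 18356 + 2896/3417 = 62725348/3417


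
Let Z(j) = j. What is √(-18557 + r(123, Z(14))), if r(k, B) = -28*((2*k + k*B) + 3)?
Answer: 7*I*√1505 ≈ 271.56*I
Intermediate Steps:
r(k, B) = -84 - 56*k - 28*B*k (r(k, B) = -28*((2*k + B*k) + 3) = -28*(3 + 2*k + B*k) = -84 - 56*k - 28*B*k)
√(-18557 + r(123, Z(14))) = √(-18557 + (-84 - 56*123 - 28*14*123)) = √(-18557 + (-84 - 6888 - 48216)) = √(-18557 - 55188) = √(-73745) = 7*I*√1505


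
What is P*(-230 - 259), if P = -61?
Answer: 29829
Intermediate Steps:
P*(-230 - 259) = -61*(-230 - 259) = -61*(-489) = 29829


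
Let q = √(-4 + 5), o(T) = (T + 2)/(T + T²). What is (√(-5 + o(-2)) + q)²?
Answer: (1 + I*√5)² ≈ -4.0 + 4.4721*I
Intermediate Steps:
o(T) = (2 + T)/(T + T²)
q = 1 (q = √1 = 1)
(√(-5 + o(-2)) + q)² = (√(-5 + (2 - 2)/((-2)*(1 - 2))) + 1)² = (√(-5 - ½*0/(-1)) + 1)² = (√(-5 - ½*(-1)*0) + 1)² = (√(-5 + 0) + 1)² = (√(-5) + 1)² = (I*√5 + 1)² = (1 + I*√5)²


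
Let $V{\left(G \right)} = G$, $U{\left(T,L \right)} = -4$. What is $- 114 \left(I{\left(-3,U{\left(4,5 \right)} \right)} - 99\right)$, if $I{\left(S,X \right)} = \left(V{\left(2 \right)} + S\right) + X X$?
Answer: $9576$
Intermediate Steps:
$I{\left(S,X \right)} = 2 + S + X^{2}$ ($I{\left(S,X \right)} = \left(2 + S\right) + X X = \left(2 + S\right) + X^{2} = 2 + S + X^{2}$)
$- 114 \left(I{\left(-3,U{\left(4,5 \right)} \right)} - 99\right) = - 114 \left(\left(2 - 3 + \left(-4\right)^{2}\right) - 99\right) = - 114 \left(\left(2 - 3 + 16\right) - 99\right) = - 114 \left(15 - 99\right) = \left(-114\right) \left(-84\right) = 9576$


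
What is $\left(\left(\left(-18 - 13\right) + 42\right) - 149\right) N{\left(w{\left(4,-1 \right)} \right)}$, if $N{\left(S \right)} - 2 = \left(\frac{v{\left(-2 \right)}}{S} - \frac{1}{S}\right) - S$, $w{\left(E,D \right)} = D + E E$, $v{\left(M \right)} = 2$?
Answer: $\frac{8924}{5} \approx 1784.8$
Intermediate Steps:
$w{\left(E,D \right)} = D + E^{2}$
$N{\left(S \right)} = 2 + \frac{1}{S} - S$ ($N{\left(S \right)} = 2 - \left(S - \frac{1}{S}\right) = 2 + \frac{1}{S} - S$)
$\left(\left(\left(-18 - 13\right) + 42\right) - 149\right) N{\left(w{\left(4,-1 \right)} \right)} = \left(\left(\left(-18 - 13\right) + 42\right) - 149\right) \left(2 + \frac{1}{-1 + 4^{2}} - \left(-1 + 4^{2}\right)\right) = \left(\left(\left(-18 - 13\right) + 42\right) - 149\right) \left(2 + \frac{1}{-1 + 16} - \left(-1 + 16\right)\right) = \left(\left(-31 + 42\right) - 149\right) \left(2 + \frac{1}{15} - 15\right) = \left(11 - 149\right) \left(2 + \frac{1}{15} - 15\right) = \left(-138\right) \left(- \frac{194}{15}\right) = \frac{8924}{5}$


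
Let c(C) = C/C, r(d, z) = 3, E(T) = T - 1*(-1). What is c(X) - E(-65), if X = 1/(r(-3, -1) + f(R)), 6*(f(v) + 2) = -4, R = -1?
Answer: 65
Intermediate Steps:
E(T) = 1 + T (E(T) = T + 1 = 1 + T)
f(v) = -8/3 (f(v) = -2 + (1/6)*(-4) = -2 - 2/3 = -8/3)
X = 3 (X = 1/(3 - 8/3) = 1/(1/3) = 3)
c(C) = 1
c(X) - E(-65) = 1 - (1 - 65) = 1 - 1*(-64) = 1 + 64 = 65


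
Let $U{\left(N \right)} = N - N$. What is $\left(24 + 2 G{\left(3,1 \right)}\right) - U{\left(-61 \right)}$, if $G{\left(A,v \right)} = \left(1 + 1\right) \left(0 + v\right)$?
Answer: $28$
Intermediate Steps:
$G{\left(A,v \right)} = 2 v$
$U{\left(N \right)} = 0$
$\left(24 + 2 G{\left(3,1 \right)}\right) - U{\left(-61 \right)} = \left(24 + 2 \cdot 2 \cdot 1\right) - 0 = \left(24 + 2 \cdot 2\right) + 0 = \left(24 + 4\right) + 0 = 28 + 0 = 28$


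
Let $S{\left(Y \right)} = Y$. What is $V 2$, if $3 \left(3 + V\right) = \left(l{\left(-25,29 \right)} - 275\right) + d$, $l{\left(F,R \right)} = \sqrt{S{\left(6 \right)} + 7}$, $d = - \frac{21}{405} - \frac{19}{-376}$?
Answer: $- \frac{14415907}{76140} + \frac{2 \sqrt{13}}{3} \approx -186.93$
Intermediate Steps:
$d = - \frac{67}{50760}$ ($d = \left(-21\right) \frac{1}{405} - - \frac{19}{376} = - \frac{7}{135} + \frac{19}{376} = - \frac{67}{50760} \approx -0.0013199$)
$l{\left(F,R \right)} = \sqrt{13}$ ($l{\left(F,R \right)} = \sqrt{6 + 7} = \sqrt{13}$)
$V = - \frac{14415907}{152280} + \frac{\sqrt{13}}{3}$ ($V = -3 + \frac{\left(\sqrt{13} - 275\right) - \frac{67}{50760}}{3} = -3 + \frac{\left(-275 + \sqrt{13}\right) - \frac{67}{50760}}{3} = -3 + \frac{- \frac{13959067}{50760} + \sqrt{13}}{3} = -3 - \left(\frac{13959067}{152280} - \frac{\sqrt{13}}{3}\right) = - \frac{14415907}{152280} + \frac{\sqrt{13}}{3} \approx -93.465$)
$V 2 = \left(- \frac{14415907}{152280} + \frac{\sqrt{13}}{3}\right) 2 = - \frac{14415907}{76140} + \frac{2 \sqrt{13}}{3}$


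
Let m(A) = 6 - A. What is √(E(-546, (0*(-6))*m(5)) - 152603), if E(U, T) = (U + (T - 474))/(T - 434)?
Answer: I*√7185811997/217 ≈ 390.64*I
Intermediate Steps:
E(U, T) = (-474 + T + U)/(-434 + T) (E(U, T) = (U + (-474 + T))/(-434 + T) = (-474 + T + U)/(-434 + T))
√(E(-546, (0*(-6))*m(5)) - 152603) = √((-474 + (0*(-6))*(6 - 1*5) - 546)/(-434 + (0*(-6))*(6 - 1*5)) - 152603) = √((-474 + 0*(6 - 5) - 546)/(-434 + 0*(6 - 5)) - 152603) = √((-474 + 0*1 - 546)/(-434 + 0*1) - 152603) = √((-474 + 0 - 546)/(-434 + 0) - 152603) = √(-1020/(-434) - 152603) = √(-1/434*(-1020) - 152603) = √(510/217 - 152603) = √(-33114341/217) = I*√7185811997/217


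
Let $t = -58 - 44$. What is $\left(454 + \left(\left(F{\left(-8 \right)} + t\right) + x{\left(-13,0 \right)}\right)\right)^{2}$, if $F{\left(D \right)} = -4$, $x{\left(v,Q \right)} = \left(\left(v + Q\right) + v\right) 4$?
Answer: $59536$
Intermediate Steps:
$x{\left(v,Q \right)} = 4 Q + 8 v$ ($x{\left(v,Q \right)} = \left(\left(Q + v\right) + v\right) 4 = \left(Q + 2 v\right) 4 = 4 Q + 8 v$)
$t = -102$ ($t = -58 - 44 = -102$)
$\left(454 + \left(\left(F{\left(-8 \right)} + t\right) + x{\left(-13,0 \right)}\right)\right)^{2} = \left(454 + \left(\left(-4 - 102\right) + \left(4 \cdot 0 + 8 \left(-13\right)\right)\right)\right)^{2} = \left(454 + \left(-106 + \left(0 - 104\right)\right)\right)^{2} = \left(454 - 210\right)^{2} = 244^{2} = 59536$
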